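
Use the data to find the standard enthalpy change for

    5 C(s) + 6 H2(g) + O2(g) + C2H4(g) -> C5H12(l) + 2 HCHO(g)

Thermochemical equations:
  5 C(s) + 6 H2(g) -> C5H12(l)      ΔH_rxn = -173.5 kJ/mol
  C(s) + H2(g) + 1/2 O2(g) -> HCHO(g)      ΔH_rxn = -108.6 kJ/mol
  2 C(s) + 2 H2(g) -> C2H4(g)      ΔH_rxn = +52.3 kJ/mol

ΔH_rxn = -443.0 kJ/mol

equation 1 as written: -173.5 kJ/mol
equation 2 × 2: (2)·(-108.6) = -217.2 kJ/mol
equation 3 reversed: -52.3 kJ/mol
Combining the equations, ΔH_rxn = (1)·(-173.5) + (2)·(-108.6) + (-1)·(+52.3) = -443.0 kJ/mol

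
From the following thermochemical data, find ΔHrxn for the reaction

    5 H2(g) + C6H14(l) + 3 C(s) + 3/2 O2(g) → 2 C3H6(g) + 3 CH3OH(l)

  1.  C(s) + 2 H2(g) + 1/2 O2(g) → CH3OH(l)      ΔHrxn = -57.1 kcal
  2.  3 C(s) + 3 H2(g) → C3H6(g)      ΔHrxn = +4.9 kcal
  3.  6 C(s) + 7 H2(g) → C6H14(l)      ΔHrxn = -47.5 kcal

eq. 1 × 3 (×3 to match 3 CH3OH(l) in the target): (3)·(-57.1) = -171.3 kcal
eq. 2 × 2 (×2 to match 2 C3H6(g) in the target): (2)·(+4.9) = +9.8 kcal
eq. 3 reversed (reverse to put C6H14(l) on the reactant side): +47.5 kcal
ΔHrxn = (-171.3) + (+9.8) + (+47.5) = -114.0 kcal

ΔHrxn = -114.0 kcal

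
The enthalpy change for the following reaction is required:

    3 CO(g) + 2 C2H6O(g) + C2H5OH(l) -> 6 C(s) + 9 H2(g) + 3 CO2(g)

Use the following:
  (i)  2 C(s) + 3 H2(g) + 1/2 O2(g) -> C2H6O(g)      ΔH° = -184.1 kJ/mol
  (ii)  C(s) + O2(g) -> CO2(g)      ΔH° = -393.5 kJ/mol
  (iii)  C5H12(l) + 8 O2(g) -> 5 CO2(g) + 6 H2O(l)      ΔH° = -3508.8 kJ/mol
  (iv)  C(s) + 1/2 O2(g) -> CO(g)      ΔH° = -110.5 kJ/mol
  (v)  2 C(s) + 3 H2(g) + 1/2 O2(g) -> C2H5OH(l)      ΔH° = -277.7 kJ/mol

ΔH° = -203.1 kJ/mol

(i) reversed and × 2 (reverse to put C2H6O(g) on the reactant side; ×2 to match 2 C2H6O(g) in the target): (-2)·(-184.1) = +368.2 kJ/mol
(ii) × 3: (3)·(-393.5) = -1180.5 kJ/mol
(iii): not needed (C5H12(l) appears nowhere else).
(iv) reversed and × 3 (CO(g) must end up as a reactant; scale by 3 for the 3 CO(g)): (-3)·(-110.5) = +331.5 kJ/mol
(v) reversed (reverse to put C2H5OH(l) on the reactant side): +277.7 kJ/mol
Since enthalpy is a state function, ΔH° = (+368.2) + (-1180.5) + (+331.5) + (+277.7) = -203.1 kJ/mol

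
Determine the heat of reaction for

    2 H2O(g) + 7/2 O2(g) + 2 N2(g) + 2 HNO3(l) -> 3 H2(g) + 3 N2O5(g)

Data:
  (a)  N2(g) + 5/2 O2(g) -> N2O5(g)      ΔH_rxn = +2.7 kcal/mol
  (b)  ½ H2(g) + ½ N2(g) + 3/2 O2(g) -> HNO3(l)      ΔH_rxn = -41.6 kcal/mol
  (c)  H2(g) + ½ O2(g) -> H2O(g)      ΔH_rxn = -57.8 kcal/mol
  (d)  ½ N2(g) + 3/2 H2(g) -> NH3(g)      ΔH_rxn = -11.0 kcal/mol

(a) × 3: (3)·(+2.7) = +8.1 kcal/mol
(b) reversed and × 2: (-2)·(-41.6) = +83.2 kcal/mol
(c) reversed and × 2: (-2)·(-57.8) = +115.6 kcal/mol
(d): not needed.
ΔH_rxn = (3)·(+2.7) + (-2)·(-41.6) + (-2)·(-57.8) = 206.9 kcal/mol

ΔH_rxn = 206.9 kcal/mol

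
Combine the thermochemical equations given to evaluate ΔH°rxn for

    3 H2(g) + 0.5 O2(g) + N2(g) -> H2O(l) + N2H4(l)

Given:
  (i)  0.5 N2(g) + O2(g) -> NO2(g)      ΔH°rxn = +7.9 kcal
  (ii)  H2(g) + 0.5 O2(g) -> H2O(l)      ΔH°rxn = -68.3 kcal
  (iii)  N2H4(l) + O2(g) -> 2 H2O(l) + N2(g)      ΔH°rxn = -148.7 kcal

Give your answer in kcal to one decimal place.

ΔH°rxn = -56.2 kcal

(i): not needed (NO2(g) appears nowhere else).
(ii) × 3 (×3 to match 3 H2(g) in the target): (3)·(-68.3) = -204.9 kcal
(iii) reversed (reverse to put N2H4(l) on the product side): +148.7 kcal
ΔH°rxn = (-204.9) + (+148.7) = -56.2 kcal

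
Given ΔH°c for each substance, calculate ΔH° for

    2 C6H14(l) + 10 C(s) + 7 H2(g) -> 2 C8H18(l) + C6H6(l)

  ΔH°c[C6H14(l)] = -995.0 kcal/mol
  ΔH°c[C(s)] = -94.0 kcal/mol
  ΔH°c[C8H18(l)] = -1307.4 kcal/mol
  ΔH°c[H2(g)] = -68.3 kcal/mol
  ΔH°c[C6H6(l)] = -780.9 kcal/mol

ΔH° = -12.4 kcal/mol

With combustion enthalpies, reactants minus products:
= [2·(-995.0) + 10·(-94.0) + 7·(-68.3)] − [2·(-1307.4) + 1·(-780.9)]
= -12.4 kcal/mol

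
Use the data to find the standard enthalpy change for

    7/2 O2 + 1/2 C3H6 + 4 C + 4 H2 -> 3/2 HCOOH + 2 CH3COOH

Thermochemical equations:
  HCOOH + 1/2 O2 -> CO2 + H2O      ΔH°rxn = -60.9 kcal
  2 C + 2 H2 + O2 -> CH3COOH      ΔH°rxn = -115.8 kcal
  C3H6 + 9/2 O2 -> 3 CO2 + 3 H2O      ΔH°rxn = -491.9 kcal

ΔH°rxn = -386.2 kcal

equation 1 reversed and × 3/2: (-3/2)·(-60.9) = +91.35 kcal
equation 2 × 2: (2)·(-115.8) = -231.6 kcal
equation 3 × 1/2: (1/2)·(-491.9) = -245.95 kcal
ΔH°rxn = (+91.35) + (-231.6) + (-245.95) = -386.2 kcal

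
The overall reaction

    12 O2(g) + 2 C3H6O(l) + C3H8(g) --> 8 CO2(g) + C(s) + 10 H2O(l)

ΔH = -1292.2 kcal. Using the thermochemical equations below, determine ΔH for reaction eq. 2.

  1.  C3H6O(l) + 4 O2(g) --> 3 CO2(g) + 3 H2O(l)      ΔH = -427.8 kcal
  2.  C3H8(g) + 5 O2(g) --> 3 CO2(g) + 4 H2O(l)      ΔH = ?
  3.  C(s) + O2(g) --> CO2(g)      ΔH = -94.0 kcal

eq. 1 × 2 (×2 to match 2 C3H6O(l) in the target): (2)·(-427.8) = -855.6 kcal
eq. 2 as written (C3H8(g) already on the reactant side): contributes x
eq. 3 reversed (reverse to put C(s) on the product side): +94.0 kcal
-1292.2 = (-855.6) + (+94.0) + x
x = (-1292.2 − (-761.6)) / (1) = -530.6 kcal

ΔH = -530.6 kcal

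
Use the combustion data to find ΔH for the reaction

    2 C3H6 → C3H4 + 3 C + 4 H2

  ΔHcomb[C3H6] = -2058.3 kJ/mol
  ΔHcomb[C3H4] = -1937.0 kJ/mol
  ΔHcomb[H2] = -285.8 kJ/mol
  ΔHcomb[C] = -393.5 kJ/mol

With combustion enthalpies, reactants minus products:
= [2·(-2058.3)] − [1·(-1937.0) + 3·(-393.5) + 4·(-285.8)]
= 144.1 kJ/mol

ΔH = 144.1 kJ/mol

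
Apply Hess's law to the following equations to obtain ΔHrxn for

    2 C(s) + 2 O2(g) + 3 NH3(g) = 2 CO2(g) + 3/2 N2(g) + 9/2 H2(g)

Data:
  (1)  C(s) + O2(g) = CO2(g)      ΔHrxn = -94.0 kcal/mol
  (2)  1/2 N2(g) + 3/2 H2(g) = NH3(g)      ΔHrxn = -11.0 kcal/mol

(1) × 2: (2)·(-94.0) = -188.0 kcal/mol
(2) reversed and × 3: (-3)·(-11.0) = +33.0 kcal/mol
ΔHrxn = (-188.0) + (+33.0) = -155.0 kcal/mol

ΔHrxn = -155.0 kcal/mol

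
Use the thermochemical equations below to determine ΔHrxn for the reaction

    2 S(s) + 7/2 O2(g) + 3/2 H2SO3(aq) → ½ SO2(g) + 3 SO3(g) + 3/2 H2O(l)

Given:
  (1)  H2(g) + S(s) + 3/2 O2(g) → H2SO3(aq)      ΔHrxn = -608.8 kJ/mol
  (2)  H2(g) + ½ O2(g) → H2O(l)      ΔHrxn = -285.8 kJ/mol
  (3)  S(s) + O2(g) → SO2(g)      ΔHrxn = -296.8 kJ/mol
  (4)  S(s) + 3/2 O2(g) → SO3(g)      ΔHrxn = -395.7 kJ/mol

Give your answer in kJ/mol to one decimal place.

(1) reversed and × 3/2: (-3/2)·(-608.8) = +913.2 kJ/mol
(2) × 3/2: (3/2)·(-285.8) = -428.7 kJ/mol
(3) × 1/2: (1/2)·(-296.8) = -148.4 kJ/mol
(4) × 3: (3)·(-395.7) = -1187.1 kJ/mol
ΔHrxn = (+913.2) + (-428.7) + (-148.4) + (-1187.1) = -851.0 kJ/mol

ΔHrxn = -851.0 kJ/mol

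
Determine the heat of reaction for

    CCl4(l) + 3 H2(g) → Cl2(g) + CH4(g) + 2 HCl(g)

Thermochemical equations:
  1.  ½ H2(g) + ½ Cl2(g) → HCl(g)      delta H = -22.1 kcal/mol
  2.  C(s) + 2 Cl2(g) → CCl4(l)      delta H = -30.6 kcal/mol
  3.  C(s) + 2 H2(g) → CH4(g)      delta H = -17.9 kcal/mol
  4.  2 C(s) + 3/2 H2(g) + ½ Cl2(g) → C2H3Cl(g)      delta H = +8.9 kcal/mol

eq. 1 × 2: (2)·(-22.1) = -44.2 kcal/mol
eq. 2 reversed: +30.6 kcal/mol
eq. 3 as written: -17.9 kcal/mol
eq. 4: not needed.
Combining the equations, delta H = (-44.2) + (+30.6) + (-17.9) = -31.5 kcal/mol

delta H = -31.5 kcal/mol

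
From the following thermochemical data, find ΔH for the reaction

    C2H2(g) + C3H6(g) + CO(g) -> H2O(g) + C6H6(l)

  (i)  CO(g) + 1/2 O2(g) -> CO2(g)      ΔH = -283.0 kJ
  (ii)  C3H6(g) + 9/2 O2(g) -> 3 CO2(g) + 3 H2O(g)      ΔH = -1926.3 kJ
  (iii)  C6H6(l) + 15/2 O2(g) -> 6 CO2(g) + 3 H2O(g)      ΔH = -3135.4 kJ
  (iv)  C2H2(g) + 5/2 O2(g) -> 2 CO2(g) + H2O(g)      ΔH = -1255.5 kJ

ΔH = -329.4 kJ

(i) as written (CO(g) already on the reactant side): -283.0 kJ
(ii) as written (C3H6(g) already on the reactant side): -1926.3 kJ
(iii) reversed (reverse to put C6H6(l) on the product side): +3135.4 kJ
(iv) as written (C2H2(g) already on the reactant side): -1255.5 kJ
ΔH = (-283.0) + (-1926.3) + (+3135.4) + (-1255.5) = -329.4 kJ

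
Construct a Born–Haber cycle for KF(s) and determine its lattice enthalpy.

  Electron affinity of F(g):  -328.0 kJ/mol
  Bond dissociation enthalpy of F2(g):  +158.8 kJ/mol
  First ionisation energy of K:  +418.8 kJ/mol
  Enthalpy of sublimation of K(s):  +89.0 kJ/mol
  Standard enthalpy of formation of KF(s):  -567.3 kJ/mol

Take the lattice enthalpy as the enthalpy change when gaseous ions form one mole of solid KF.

ΔHf° = 1·ΔHsub + 1·(ΣIE) + 1/2·D(F2) + 1·EA + U
-567.3 = 1·(+89.0) + 1·(+418.8) + 1/2·(+158.8) + 1·(-328.0) + U
U = -567.3 − (+259.2) = -826.5 kJ/mol

U = -826.5 kJ/mol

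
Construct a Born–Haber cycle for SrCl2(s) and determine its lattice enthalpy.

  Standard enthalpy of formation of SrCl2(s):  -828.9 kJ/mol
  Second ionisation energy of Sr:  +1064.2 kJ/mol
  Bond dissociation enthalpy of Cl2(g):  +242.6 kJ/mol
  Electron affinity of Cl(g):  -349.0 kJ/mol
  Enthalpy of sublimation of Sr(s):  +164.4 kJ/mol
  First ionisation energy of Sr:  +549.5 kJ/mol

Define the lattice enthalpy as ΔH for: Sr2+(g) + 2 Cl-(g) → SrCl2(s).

ΔHf° = 1·ΔHsub + 1·(ΣIE) + 1·D(Cl2) + 2·EA + U
-828.9 = 1·(+164.4) + 1·(+1613.7) + 1·(+242.6) + 2·(-349.0) + U
U = -828.9 − (+1322.7) = -2151.6 kJ/mol

U = -2151.6 kJ/mol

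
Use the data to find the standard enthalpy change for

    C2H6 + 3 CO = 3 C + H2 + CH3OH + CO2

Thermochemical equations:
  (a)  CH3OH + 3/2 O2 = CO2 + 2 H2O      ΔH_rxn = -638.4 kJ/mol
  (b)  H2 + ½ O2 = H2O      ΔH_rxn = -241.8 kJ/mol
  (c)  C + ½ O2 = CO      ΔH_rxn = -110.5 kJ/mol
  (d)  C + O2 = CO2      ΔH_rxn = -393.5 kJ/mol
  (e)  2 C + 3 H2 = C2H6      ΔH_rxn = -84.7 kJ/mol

(a) reversed: +638.4 kJ/mol
(b) × 2: (2)·(-241.8) = -483.6 kJ/mol
(c) reversed and × 3: (-3)·(-110.5) = +331.5 kJ/mol
(d) × 2: (2)·(-393.5) = -787.0 kJ/mol
(e) reversed: +84.7 kJ/mol
Combining the equations, ΔH_rxn = (+638.4) + (-483.6) + (+331.5) + (-787.0) + (+84.7) = -216.0 kJ/mol

ΔH_rxn = -216.0 kJ/mol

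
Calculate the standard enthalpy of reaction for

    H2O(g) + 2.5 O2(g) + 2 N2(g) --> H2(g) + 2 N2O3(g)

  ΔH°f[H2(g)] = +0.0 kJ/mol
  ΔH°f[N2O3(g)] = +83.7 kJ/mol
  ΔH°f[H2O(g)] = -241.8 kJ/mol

ΔH° = 409.2 kJ/mol

Products: 1·(+0.0) + 2·(+83.7) = +167.4
Reactants: 1·(-241.8) + 5/2·(+0.0) + 2·(+0.0) = -241.8
ΔH° = (+167.4) − (-241.8) = 409.2 kJ/mol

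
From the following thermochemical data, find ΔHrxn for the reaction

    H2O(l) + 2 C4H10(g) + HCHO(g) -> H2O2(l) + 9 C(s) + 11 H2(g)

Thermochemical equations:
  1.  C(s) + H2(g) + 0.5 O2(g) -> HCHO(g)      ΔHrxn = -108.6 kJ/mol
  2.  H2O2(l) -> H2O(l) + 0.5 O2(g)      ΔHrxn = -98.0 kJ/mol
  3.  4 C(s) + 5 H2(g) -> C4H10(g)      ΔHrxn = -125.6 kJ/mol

eq. 1 reversed (reverse to put HCHO(g) on the reactant side): +108.6 kJ/mol
eq. 2 reversed (H2O2(l) must end up as a product): +98.0 kJ/mol
eq. 3 reversed and × 2 (C4H10(g) must end up as a reactant; ×2 to match 2 C4H10(g) in the target): (-2)·(-125.6) = +251.2 kJ/mol
By Hess's law, ΔHrxn = (+108.6) + (+98.0) + (+251.2) = 457.8 kJ/mol

ΔHrxn = 457.8 kJ/mol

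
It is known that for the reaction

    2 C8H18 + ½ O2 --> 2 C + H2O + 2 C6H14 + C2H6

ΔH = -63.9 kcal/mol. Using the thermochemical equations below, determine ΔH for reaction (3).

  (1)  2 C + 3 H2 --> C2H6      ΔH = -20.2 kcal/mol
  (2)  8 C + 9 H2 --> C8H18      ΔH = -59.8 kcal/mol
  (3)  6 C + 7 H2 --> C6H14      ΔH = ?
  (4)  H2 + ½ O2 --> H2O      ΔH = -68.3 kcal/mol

ΔH = -47.5 kcal/mol

(1) as written (C2H6 already on the product side): -20.2 kcal/mol
(2) reversed and × 2 (reverse to put C8H18 on the reactant side; scale by 2 for the 2 C8H18): (-2)·(-59.8) = +119.6 kcal/mol
(3) × 2 (scale by 2 for the 2 C6H14): contributes 2·x
(4) as written (H2O already on the product side): -68.3 kcal/mol
-63.9 = (-20.2) + (+119.6) + (-68.3) + 2·x
x = (-63.9 − (+31.1)) / (2) = -47.5 kcal/mol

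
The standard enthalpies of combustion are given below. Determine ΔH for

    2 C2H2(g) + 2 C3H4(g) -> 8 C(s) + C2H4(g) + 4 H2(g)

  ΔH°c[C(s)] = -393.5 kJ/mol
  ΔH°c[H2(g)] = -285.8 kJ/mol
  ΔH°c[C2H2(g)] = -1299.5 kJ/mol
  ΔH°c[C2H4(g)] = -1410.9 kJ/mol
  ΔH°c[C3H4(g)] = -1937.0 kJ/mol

ΔH = -770.9 kJ/mol

With combustion enthalpies, reactants minus products:
= [2·(-1299.5) + 2·(-1937.0)] − [8·(-393.5) + 1·(-1410.9) + 4·(-285.8)]
= -770.9 kJ/mol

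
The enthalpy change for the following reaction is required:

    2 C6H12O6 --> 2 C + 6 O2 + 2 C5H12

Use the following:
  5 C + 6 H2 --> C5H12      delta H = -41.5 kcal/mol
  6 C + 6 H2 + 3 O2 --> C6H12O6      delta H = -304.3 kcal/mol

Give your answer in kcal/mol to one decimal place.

equation 1 × 2 (scale by 2 for the 2 C5H12): (2)·(-41.5) = -83.0 kcal/mol
equation 2 reversed and × 2 (C6H12O6 must end up as a reactant; ×2 to match 2 C6H12O6 in the target): (-2)·(-304.3) = +608.6 kcal/mol
delta H = (2)·(-41.5) + (-2)·(-304.3) = 525.6 kcal/mol

delta H = 525.6 kcal/mol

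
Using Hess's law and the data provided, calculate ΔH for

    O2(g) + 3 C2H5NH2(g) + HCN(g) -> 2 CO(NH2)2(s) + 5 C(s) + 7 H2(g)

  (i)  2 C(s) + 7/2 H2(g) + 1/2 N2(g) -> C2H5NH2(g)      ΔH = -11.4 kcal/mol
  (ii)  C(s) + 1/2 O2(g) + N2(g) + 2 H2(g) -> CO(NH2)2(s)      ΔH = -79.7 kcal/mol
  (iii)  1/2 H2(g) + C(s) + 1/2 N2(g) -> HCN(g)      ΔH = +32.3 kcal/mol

ΔH = -157.5 kcal/mol

(i) reversed and × 3: (-3)·(-11.4) = +34.2 kcal/mol
(ii) × 2: (2)·(-79.7) = -159.4 kcal/mol
(iii) reversed: -32.3 kcal/mol
Combining the equations, ΔH = (-3)·(-11.4) + (2)·(-79.7) + (-1)·(+32.3) = -157.5 kcal/mol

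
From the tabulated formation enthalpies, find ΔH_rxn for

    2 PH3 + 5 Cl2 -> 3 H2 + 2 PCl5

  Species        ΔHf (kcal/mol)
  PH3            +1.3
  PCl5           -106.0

Products: 3·(+0.0) + 2·(-106.0) = -212.0
Reactants: 2·(+1.3) + 5·(+0.0) = +2.6
ΔH_rxn = (-212.0) − (+2.6) = -214.6 kcal/mol

ΔH_rxn = -214.6 kcal/mol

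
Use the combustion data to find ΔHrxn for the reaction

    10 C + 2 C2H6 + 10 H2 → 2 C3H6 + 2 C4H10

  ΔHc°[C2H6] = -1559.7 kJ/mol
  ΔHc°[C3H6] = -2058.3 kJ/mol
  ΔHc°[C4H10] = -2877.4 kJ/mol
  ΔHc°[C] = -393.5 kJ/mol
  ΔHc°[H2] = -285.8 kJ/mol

With combustion enthalpies, reactants minus products:
= [10·(-393.5) + 2·(-1559.7) + 10·(-285.8)] − [2·(-2058.3) + 2·(-2877.4)]
= -41.0 kJ/mol

ΔHrxn = -41.0 kJ/mol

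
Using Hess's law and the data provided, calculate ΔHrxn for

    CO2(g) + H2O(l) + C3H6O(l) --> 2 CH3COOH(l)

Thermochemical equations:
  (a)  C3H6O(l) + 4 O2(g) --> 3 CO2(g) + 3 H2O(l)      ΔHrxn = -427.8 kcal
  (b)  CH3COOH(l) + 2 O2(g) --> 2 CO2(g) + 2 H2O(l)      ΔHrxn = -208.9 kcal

ΔHrxn = -10.0 kcal

(a) as written (C3H6O(l) already on the reactant side): -427.8 kcal
(b) reversed and × 2 (CH3COOH(l) must end up as a product; scale by 2 for the 2 CH3COOH(l)): (-2)·(-208.9) = +417.8 kcal
Combining the equations, ΔHrxn = (-427.8) + (+417.8) = -10.0 kcal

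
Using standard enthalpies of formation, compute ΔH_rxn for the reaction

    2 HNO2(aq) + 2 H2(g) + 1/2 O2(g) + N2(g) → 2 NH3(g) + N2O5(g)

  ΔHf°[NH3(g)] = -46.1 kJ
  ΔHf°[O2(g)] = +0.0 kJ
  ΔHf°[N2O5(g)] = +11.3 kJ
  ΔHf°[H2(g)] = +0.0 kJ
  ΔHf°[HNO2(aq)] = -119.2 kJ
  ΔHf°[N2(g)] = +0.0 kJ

ΔH_rxn = 157.5 kJ

Products: 2·(-46.1) + 1·(+11.3) = -80.9
Reactants: 2·(-119.2) + 2·(+0.0) + 1/2·(+0.0) + 1·(+0.0) = -238.4
ΔH_rxn = (-80.9) − (-238.4) = 157.5 kJ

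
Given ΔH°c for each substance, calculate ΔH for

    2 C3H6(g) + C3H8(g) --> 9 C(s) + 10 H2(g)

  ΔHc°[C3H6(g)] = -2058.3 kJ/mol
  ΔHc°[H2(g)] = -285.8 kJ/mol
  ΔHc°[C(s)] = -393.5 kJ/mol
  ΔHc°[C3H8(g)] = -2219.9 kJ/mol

ΔH = 63.0 kJ/mol

Using ΔH = Σ nΔHc°(reactants) − Σ nΔHc°(products):
= [2·(-2058.3) + 1·(-2219.9)] − [9·(-393.5) + 10·(-285.8)]
= 63.0 kJ/mol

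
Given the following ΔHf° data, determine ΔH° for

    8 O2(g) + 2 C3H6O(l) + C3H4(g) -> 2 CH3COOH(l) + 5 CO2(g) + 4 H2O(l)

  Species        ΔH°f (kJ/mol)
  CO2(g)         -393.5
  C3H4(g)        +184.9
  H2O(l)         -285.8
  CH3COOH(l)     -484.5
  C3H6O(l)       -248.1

ΔH° = -3768.4 kJ/mol

ΔH°rxn = Σ nΔHf°(products) − Σ nΔHf°(reactants).
Products: 2·(-484.5) + 5·(-393.5) + 4·(-285.8) = -4079.7
Reactants: 8·(+0.0) + 2·(-248.1) + 1·(+184.9) = -311.3
ΔH° = (-4079.7) − (-311.3) = -3768.4 kJ/mol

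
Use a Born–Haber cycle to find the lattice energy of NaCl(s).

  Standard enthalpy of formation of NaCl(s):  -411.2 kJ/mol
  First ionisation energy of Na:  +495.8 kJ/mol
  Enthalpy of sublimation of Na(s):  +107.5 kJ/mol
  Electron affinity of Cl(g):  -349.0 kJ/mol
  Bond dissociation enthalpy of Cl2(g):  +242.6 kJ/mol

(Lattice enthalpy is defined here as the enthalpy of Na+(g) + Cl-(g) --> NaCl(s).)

ΔHf° = 1·ΔHsub + 1·(ΣIE) + 1/2·D(Cl2) + 1·EA + U
-411.2 = 1·(+107.5) + 1·(+495.8) + 1/2·(+242.6) + 1·(-349.0) + U
U = -411.2 − (+375.6) = -786.8 kJ/mol

U = -786.8 kJ/mol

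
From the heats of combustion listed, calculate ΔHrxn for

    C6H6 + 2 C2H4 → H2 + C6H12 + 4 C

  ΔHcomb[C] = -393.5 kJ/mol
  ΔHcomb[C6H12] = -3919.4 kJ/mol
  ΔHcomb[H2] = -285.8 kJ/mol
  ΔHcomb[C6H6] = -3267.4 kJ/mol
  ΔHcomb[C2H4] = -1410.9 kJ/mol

ΔHrxn = -310.0 kJ/mol

With combustion enthalpies, reactants minus products:
= [1·(-3267.4) + 2·(-1410.9)] − [1·(-285.8) + 1·(-3919.4) + 4·(-393.5)]
= -310.0 kJ/mol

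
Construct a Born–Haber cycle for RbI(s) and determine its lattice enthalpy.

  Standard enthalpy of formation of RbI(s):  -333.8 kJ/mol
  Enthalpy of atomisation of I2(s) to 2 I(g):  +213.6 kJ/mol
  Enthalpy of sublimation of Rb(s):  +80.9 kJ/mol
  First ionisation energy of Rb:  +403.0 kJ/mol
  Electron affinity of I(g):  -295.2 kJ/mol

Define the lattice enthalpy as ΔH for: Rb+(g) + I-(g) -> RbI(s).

ΔHf° = 1·ΔHsub + 1·(ΣIE) + 1/2·D(I2) + 1·EA + U
-333.8 = 1·(+80.9) + 1·(+403.0) + 1/2·(+213.6) + 1·(-295.2) + U
U = -333.8 − (+295.5) = -629.3 kJ/mol

U = -629.3 kJ/mol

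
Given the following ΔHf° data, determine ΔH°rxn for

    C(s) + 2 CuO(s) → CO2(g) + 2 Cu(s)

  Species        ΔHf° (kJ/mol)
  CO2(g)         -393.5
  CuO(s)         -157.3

ΔH°rxn = Σ nΔHf°(products) − Σ nΔHf°(reactants).
Products: 1·(-393.5) + 2·(+0.0) = -393.5
Reactants: 1·(+0.0) + 2·(-157.3) = -314.6
ΔH°rxn = (-393.5) − (-314.6) = -78.9 kJ/mol

ΔH°rxn = -78.9 kJ/mol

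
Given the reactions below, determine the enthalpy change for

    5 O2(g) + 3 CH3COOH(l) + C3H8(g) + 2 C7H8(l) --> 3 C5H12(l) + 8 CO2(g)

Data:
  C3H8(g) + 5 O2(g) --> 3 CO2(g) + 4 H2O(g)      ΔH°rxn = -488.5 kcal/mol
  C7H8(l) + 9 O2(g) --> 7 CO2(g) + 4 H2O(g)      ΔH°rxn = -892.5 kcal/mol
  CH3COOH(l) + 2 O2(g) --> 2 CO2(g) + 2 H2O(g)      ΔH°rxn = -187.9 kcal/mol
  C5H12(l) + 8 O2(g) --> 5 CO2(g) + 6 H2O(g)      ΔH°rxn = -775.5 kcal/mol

equation 1 as written: -488.5 kcal/mol
equation 2 × 2: (2)·(-892.5) = -1785.0 kcal/mol
equation 3 × 3: (3)·(-187.9) = -563.7 kcal/mol
equation 4 reversed and × 3: (-3)·(-775.5) = +2326.5 kcal/mol
Summing the manipulated equations, ΔH°rxn = (1)·(-488.5) + (2)·(-892.5) + (3)·(-187.9) + (-3)·(-775.5) = -510.7 kcal/mol

ΔH°rxn = -510.7 kcal/mol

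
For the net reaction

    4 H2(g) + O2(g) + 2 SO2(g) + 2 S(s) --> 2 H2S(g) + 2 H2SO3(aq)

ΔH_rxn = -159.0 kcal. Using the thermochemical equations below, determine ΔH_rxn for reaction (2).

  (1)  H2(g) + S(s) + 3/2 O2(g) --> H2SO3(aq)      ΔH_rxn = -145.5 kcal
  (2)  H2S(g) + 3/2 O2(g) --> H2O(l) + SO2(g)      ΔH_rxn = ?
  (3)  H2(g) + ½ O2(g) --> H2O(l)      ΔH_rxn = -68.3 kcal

(1) × 2: (2)·(-145.5) = -291.0 kcal
(2) reversed and × 2: contributes −2·x
(3) × 2: (2)·(-68.3) = -136.6 kcal
-159.0 = (-291.0) + (-136.6) − 2·x
x = (-159.0 − (-427.6)) / (-2) = -134.3 kcal

ΔH_rxn = -134.3 kcal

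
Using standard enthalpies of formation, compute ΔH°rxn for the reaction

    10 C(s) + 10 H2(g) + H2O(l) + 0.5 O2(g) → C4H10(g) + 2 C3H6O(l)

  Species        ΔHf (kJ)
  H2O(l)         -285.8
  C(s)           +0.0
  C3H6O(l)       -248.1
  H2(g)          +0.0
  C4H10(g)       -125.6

ΔH°rxn = -336.0 kJ

ΔH°rxn = Σ nΔHf°(products) − Σ nΔHf°(reactants).
Products: 1·(-125.6) + 2·(-248.1) = -621.8
Reactants: 10·(+0.0) + 10·(+0.0) + 1·(-285.8) + 1/2·(+0.0) = -285.8
ΔH°rxn = (-621.8) − (-285.8) = -336.0 kJ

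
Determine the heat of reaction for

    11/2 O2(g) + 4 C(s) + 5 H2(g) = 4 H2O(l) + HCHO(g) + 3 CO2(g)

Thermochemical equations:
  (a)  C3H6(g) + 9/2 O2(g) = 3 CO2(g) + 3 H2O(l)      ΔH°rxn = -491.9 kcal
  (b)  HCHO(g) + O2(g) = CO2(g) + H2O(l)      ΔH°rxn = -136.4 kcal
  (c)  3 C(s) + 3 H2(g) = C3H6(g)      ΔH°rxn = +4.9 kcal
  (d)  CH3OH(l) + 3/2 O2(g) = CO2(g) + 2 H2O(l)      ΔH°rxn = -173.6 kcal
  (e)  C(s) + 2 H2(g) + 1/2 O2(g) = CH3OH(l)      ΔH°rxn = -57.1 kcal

ΔH°rxn = -581.3 kcal

(a) as written: -491.9 kcal
(b) reversed (reverse to put HCHO(g) on the product side): +136.4 kcal
(c) as written: +4.9 kcal
(d) as written: -173.6 kcal
(e) as written: -57.1 kcal
ΔH°rxn = (1)·(-491.9) + (-1)·(-136.4) + (1)·(+4.9) + (1)·(-173.6) + (1)·(-57.1) = -581.3 kcal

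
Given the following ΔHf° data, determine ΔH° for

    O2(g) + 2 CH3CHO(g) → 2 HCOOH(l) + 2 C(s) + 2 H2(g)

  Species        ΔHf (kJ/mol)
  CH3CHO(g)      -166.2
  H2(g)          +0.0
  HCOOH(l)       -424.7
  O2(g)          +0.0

ΔH°rxn = Σ nΔHf°(products) − Σ nΔHf°(reactants).
Products: 2·(-424.7) + 2·(+0.0) + 2·(+0.0) = -849.4
Reactants: 1·(+0.0) + 2·(-166.2) = -332.4
ΔH° = (-849.4) − (-332.4) = -517.0 kJ/mol

ΔH° = -517.0 kJ/mol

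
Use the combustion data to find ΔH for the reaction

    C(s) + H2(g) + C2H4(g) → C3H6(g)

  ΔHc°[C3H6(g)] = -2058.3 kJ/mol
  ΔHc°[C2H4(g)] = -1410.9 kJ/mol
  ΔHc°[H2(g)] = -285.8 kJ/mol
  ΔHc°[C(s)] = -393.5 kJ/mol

ΔH = -31.9 kJ/mol

With combustion enthalpies, reactants minus products:
= [1·(-393.5) + 1·(-285.8) + 1·(-1410.9)] − [1·(-2058.3)]
= -31.9 kJ/mol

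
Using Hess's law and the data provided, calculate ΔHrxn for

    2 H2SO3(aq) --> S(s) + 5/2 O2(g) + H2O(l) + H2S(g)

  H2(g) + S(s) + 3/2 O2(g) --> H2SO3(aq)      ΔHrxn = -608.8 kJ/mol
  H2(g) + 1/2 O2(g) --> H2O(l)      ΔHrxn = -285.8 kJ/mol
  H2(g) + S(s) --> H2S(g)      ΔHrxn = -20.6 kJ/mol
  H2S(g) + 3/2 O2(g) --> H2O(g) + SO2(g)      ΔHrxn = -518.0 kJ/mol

ΔHrxn = 911.2 kJ/mol

equation 1 reversed and × 2: (-2)·(-608.8) = +1217.6 kJ/mol
equation 2 as written: -285.8 kJ/mol
equation 3 as written: -20.6 kJ/mol
equation 4: not needed.
ΔHrxn = (-2)·(-608.8) + (1)·(-285.8) + (1)·(-20.6) = 911.2 kJ/mol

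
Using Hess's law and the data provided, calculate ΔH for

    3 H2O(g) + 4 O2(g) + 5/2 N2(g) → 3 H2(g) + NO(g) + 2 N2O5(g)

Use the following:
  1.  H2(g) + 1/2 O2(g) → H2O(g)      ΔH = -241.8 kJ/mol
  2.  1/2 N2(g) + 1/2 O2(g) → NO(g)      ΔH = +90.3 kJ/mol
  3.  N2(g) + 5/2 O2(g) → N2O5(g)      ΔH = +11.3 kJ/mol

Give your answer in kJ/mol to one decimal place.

ΔH = 838.3 kJ/mol

eq. 1 reversed and × 3 (H2O(g) must end up as a reactant; scale by 3 for the 3 H2O(g)): (-3)·(-241.8) = +725.4 kJ/mol
eq. 2 as written (NO(g) already on the product side): +90.3 kJ/mol
eq. 3 × 2 (×2 to match 2 N2O5(g) in the target): (2)·(+11.3) = +22.6 kJ/mol
ΔH = (+725.4) + (+90.3) + (+22.6) = 838.3 kJ/mol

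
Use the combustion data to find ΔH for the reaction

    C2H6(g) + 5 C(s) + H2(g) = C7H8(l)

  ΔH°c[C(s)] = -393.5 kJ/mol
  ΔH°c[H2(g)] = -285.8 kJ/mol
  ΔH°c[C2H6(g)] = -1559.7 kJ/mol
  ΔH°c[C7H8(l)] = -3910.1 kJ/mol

Using ΔH = Σ nΔHc°(reactants) − Σ nΔHc°(products):
= [1·(-1559.7) + 5·(-393.5) + 1·(-285.8)] − [1·(-3910.1)]
= 97.1 kJ/mol

ΔH = 97.1 kJ/mol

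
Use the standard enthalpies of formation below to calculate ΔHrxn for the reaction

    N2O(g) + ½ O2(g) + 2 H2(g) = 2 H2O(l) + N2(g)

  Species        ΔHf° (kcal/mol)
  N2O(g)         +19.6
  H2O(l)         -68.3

ΔH°rxn = Σ nΔHf°(products) − Σ nΔHf°(reactants).
Products: 2·(-68.3) + 1·(+0.0) = -136.6
Reactants: 1·(+19.6) + 1/2·(+0.0) + 2·(+0.0) = +19.6
ΔHrxn = (-136.6) − (+19.6) = -156.2 kcal/mol

ΔHrxn = -156.2 kcal/mol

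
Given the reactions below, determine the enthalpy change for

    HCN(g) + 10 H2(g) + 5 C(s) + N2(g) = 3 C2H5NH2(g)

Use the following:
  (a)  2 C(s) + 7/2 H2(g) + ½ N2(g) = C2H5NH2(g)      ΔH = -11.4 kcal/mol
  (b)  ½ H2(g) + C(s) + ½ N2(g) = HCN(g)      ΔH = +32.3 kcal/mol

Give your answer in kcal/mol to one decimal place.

(a) × 3: (3)·(-11.4) = -34.2 kcal/mol
(b) reversed: -32.3 kcal/mol
Summing the manipulated equations, ΔH = (3)·(-11.4) + (-1)·(+32.3) = -66.5 kcal/mol

ΔH = -66.5 kcal/mol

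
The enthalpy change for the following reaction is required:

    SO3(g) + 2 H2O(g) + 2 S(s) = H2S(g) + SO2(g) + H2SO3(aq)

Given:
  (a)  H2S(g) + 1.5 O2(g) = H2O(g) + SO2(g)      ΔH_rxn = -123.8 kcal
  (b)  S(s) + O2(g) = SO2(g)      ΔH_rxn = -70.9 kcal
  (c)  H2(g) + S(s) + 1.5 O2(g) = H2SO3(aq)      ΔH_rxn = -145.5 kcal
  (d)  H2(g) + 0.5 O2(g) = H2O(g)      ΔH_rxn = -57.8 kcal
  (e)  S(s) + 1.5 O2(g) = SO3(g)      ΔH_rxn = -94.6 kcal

ΔH_rxn = -11.1 kcal

(a) reversed (H2S(g) must end up as a product): +123.8 kcal
(b) × 2: (2)·(-70.9) = -141.8 kcal
(c) as written (H2SO3(aq) already on the product side): -145.5 kcal
(d) reversed: +57.8 kcal
(e) reversed (SO3(g) must end up as a reactant): +94.6 kcal
ΔH_rxn = (-1)·(-123.8) + (2)·(-70.9) + (1)·(-145.5) + (-1)·(-57.8) + (-1)·(-94.6) = -11.1 kcal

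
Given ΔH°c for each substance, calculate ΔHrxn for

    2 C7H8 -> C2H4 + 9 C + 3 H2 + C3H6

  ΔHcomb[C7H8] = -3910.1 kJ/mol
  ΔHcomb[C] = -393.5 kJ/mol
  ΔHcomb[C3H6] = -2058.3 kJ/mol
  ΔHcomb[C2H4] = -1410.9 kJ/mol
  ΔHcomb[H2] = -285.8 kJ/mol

ΔHrxn = 47.9 kJ/mol

Using ΔH = Σ nΔHc°(reactants) − Σ nΔHc°(products):
= [2·(-3910.1)] − [1·(-1410.9) + 9·(-393.5) + 3·(-285.8) + 1·(-2058.3)]
= 47.9 kJ/mol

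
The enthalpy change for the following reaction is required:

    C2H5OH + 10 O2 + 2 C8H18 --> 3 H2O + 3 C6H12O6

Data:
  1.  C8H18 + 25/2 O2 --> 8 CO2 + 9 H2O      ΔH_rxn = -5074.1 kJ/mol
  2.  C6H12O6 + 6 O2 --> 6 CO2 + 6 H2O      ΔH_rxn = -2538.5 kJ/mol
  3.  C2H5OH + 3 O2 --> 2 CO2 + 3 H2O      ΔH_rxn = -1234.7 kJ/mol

ΔH_rxn = -3767.4 kJ/mol

eq. 1 × 2 (scale by 2 for the 2 C8H18): (2)·(-5074.1) = -10148.2 kJ/mol
eq. 2 reversed and × 3 (reverse to put C6H12O6 on the product side; ×3 to match 3 C6H12O6 in the target): (-3)·(-2538.5) = +7615.5 kJ/mol
eq. 3 as written (C2H5OH already on the reactant side): -1234.7 kJ/mol
Summing the manipulated equations, ΔH_rxn = (-10148.2) + (+7615.5) + (-1234.7) = -3767.4 kJ/mol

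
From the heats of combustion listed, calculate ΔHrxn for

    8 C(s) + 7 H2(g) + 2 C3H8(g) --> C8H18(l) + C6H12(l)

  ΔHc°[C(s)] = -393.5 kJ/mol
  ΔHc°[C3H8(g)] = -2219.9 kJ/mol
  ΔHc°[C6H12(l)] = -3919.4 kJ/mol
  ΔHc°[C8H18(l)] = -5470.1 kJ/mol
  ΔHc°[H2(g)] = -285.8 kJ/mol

ΔHrxn = -198.9 kJ/mol

Using ΔH = Σ nΔHc°(reactants) − Σ nΔHc°(products):
= [8·(-393.5) + 7·(-285.8) + 2·(-2219.9)] − [1·(-5470.1) + 1·(-3919.4)]
= -198.9 kJ/mol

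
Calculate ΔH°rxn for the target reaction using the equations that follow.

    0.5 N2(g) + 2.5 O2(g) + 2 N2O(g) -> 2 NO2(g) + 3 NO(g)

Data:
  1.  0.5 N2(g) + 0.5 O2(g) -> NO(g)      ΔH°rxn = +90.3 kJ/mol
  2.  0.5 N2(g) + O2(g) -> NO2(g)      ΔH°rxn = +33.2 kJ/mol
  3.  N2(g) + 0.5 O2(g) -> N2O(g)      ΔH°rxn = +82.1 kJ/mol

eq. 1 × 3: (3)·(+90.3) = +270.9 kJ/mol
eq. 2 × 2: (2)·(+33.2) = +66.4 kJ/mol
eq. 3 reversed and × 2: (-2)·(+82.1) = -164.2 kJ/mol
ΔH°rxn = (3)·(+90.3) + (2)·(+33.2) + (-2)·(+82.1) = 173.1 kJ/mol

ΔH°rxn = 173.1 kJ/mol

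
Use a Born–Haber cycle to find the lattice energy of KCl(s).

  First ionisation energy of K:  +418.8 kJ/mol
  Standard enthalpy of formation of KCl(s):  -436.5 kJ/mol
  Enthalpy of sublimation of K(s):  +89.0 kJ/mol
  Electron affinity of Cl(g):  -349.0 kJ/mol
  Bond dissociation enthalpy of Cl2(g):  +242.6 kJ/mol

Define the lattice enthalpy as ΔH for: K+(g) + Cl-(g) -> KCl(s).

ΔHf° = 1·ΔHsub + 1·(ΣIE) + 1/2·D(Cl2) + 1·EA + U
-436.5 = 1·(+89.0) + 1·(+418.8) + 1/2·(+242.6) + 1·(-349.0) + U
U = -436.5 − (+280.1) = -716.6 kJ/mol

U = -716.6 kJ/mol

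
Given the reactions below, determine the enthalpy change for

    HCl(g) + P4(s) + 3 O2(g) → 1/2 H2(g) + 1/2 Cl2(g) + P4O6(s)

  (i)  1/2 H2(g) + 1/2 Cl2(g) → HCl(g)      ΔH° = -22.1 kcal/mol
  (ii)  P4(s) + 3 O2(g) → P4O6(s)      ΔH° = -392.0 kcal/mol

(i) reversed: +22.1 kcal/mol
(ii) as written: -392.0 kcal/mol
ΔH° = (+22.1) + (-392.0) = -369.9 kcal/mol

ΔH° = -369.9 kcal/mol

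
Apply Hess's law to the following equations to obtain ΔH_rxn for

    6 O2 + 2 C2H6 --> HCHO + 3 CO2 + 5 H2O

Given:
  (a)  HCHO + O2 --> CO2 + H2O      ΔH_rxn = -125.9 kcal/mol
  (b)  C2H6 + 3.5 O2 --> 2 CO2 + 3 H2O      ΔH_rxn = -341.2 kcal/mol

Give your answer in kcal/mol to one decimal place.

(a) reversed: +125.9 kcal/mol
(b) × 2: (2)·(-341.2) = -682.4 kcal/mol
By Hess's law, ΔH_rxn = (+125.9) + (-682.4) = -556.5 kcal/mol

ΔH_rxn = -556.5 kcal/mol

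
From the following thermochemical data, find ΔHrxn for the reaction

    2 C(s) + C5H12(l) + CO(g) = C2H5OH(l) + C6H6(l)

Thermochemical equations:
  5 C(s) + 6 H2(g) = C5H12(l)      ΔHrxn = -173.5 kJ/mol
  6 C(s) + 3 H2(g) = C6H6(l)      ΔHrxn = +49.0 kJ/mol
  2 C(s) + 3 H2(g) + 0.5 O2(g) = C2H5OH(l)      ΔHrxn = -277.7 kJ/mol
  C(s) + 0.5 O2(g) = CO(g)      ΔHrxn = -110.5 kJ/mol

ΔHrxn = 55.3 kJ/mol

equation 1 reversed: +173.5 kJ/mol
equation 2 as written: +49.0 kJ/mol
equation 3 as written: -277.7 kJ/mol
equation 4 reversed: +110.5 kJ/mol
ΔHrxn = (+173.5) + (+49.0) + (-277.7) + (+110.5) = 55.3 kJ/mol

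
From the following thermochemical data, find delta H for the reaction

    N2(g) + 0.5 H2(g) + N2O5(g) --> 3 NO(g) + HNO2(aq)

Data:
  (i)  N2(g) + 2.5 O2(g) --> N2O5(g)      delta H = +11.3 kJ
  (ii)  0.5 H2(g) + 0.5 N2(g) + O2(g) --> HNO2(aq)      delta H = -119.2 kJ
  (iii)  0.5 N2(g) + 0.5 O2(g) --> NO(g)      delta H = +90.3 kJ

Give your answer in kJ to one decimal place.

delta H = 140.4 kJ

(i) reversed: -11.3 kJ
(ii) as written: -119.2 kJ
(iii) × 3: (3)·(+90.3) = +270.9 kJ
delta H = (-11.3) + (-119.2) + (+270.9) = 140.4 kJ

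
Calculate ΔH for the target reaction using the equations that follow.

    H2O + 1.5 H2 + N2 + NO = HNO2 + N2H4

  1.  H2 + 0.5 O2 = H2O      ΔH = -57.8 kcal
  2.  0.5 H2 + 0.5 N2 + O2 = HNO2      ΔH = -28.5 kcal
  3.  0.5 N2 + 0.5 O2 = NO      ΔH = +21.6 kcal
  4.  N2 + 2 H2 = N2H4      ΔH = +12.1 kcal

ΔH = 19.8 kcal

eq. 1 reversed: +57.8 kcal
eq. 2 as written: -28.5 kcal
eq. 3 reversed: -21.6 kcal
eq. 4 as written: +12.1 kcal
Since enthalpy is a state function, ΔH = (-1)·(-57.8) + (1)·(-28.5) + (-1)·(+21.6) + (1)·(+12.1) = 19.8 kcal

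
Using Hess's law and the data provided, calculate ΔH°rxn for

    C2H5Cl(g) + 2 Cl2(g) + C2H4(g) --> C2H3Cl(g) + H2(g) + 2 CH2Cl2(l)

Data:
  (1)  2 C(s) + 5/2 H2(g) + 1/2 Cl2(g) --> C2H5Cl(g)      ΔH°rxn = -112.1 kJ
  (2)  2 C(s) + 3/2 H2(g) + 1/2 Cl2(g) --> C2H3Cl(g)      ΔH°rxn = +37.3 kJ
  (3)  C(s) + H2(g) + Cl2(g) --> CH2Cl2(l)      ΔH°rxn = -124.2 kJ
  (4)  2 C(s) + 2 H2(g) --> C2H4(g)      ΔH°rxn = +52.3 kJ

ΔH°rxn = -151.3 kJ

(1) reversed (reverse to put C2H5Cl(g) on the reactant side): +112.1 kJ
(2) as written (C2H3Cl(g) already on the product side): +37.3 kJ
(3) × 2 (×2 to match 2 CH2Cl2(l) in the target): (2)·(-124.2) = -248.4 kJ
(4) reversed (C2H4(g) must end up as a reactant): -52.3 kJ
ΔH°rxn = (-1)·(-112.1) + (1)·(+37.3) + (2)·(-124.2) + (-1)·(+52.3) = -151.3 kJ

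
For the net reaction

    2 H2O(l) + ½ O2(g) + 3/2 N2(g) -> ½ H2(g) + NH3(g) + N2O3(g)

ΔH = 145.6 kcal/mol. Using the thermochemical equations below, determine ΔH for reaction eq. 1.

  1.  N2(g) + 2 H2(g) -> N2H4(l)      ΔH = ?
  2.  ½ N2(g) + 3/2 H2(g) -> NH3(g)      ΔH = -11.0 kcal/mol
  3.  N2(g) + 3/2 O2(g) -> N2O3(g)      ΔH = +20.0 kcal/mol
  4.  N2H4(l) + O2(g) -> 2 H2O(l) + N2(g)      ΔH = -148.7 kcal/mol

ΔH = 12.1 kcal/mol

eq. 1 reversed: contributes −x
eq. 2 as written (NH3(g) already on the product side): -11.0 kcal/mol
eq. 3 as written (N2O3(g) already on the product side): +20.0 kcal/mol
eq. 4 reversed (H2O(l) must end up as a reactant): +148.7 kcal/mol
+145.6 = (-11.0) + (+20.0) + (+148.7) − x
x = (+145.6 − (+157.7)) / (-1) = 12.1 kcal/mol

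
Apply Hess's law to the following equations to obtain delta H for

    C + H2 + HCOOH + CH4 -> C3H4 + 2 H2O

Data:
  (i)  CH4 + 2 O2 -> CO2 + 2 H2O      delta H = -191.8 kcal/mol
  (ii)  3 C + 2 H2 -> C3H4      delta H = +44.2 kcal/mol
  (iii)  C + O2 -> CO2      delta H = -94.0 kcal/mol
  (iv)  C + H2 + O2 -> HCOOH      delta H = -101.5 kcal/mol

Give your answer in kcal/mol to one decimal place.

(i) as written: -191.8 kcal/mol
(ii) as written: +44.2 kcal/mol
(iii) reversed: +94.0 kcal/mol
(iv) reversed: +101.5 kcal/mol
By Hess's law, delta H = (-191.8) + (+44.2) + (+94.0) + (+101.5) = 47.9 kcal/mol

delta H = 47.9 kcal/mol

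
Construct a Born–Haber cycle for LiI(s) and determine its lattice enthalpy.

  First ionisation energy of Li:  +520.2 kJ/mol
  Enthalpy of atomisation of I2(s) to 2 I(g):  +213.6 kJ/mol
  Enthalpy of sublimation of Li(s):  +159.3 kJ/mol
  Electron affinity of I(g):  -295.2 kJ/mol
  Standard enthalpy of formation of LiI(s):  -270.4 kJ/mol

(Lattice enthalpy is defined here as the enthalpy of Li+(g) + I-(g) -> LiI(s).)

ΔHf° = 1·ΔHsub + 1·(ΣIE) + 1/2·D(I2) + 1·EA + U
-270.4 = 1·(+159.3) + 1·(+520.2) + 1/2·(+213.6) + 1·(-295.2) + U
U = -270.4 − (+491.1) = -761.5 kJ/mol

U = -761.5 kJ/mol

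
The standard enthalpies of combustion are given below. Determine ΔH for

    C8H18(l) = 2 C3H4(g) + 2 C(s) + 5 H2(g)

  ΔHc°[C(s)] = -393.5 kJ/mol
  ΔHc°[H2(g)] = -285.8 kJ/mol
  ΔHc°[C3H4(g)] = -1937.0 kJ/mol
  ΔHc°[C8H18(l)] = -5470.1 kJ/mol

ΔH = 619.9 kJ/mol

Using ΔH = Σ nΔHc°(reactants) − Σ nΔHc°(products):
= [1·(-5470.1)] − [2·(-1937.0) + 2·(-393.5) + 5·(-285.8)]
= 619.9 kJ/mol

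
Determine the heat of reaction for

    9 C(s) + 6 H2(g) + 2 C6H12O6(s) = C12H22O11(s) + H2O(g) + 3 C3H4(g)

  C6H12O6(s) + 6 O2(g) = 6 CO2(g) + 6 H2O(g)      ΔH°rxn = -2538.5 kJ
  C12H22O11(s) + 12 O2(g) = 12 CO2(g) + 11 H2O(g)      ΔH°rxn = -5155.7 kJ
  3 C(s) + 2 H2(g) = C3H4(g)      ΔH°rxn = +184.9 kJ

equation 1 × 2: (2)·(-2538.5) = -5077.0 kJ
equation 2 reversed: +5155.7 kJ
equation 3 × 3: (3)·(+184.9) = +554.7 kJ
By Hess's law, ΔH°rxn = (-5077.0) + (+5155.7) + (+554.7) = 633.4 kJ

ΔH°rxn = 633.4 kJ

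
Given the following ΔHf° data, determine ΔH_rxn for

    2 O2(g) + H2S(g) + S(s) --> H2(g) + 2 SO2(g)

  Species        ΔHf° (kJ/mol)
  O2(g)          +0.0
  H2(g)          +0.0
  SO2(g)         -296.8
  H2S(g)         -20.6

Products: 1·(+0.0) + 2·(-296.8) = -593.6
Reactants: 2·(+0.0) + 1·(-20.6) + 1·(+0.0) = -20.6
ΔH_rxn = (-593.6) − (-20.6) = -573.0 kJ/mol

ΔH_rxn = -573.0 kJ/mol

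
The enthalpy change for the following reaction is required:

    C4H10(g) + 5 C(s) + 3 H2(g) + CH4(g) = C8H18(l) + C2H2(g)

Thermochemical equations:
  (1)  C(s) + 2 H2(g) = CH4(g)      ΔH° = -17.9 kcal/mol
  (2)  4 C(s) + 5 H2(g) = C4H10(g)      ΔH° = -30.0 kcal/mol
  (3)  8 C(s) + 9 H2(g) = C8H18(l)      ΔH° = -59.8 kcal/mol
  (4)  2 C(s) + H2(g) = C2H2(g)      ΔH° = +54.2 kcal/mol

(1) reversed (CH4(g) must end up as a reactant): +17.9 kcal/mol
(2) reversed (reverse to put C4H10(g) on the reactant side): +30.0 kcal/mol
(3) as written (C8H18(l) already on the product side): -59.8 kcal/mol
(4) as written (C2H2(g) already on the product side): +54.2 kcal/mol
Summing the manipulated equations, ΔH° = (+17.9) + (+30.0) + (-59.8) + (+54.2) = 42.3 kcal/mol

ΔH° = 42.3 kcal/mol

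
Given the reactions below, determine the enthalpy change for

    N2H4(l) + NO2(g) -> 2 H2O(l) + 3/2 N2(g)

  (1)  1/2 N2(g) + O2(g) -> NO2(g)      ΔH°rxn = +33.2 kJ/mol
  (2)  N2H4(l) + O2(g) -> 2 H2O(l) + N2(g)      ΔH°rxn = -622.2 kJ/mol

(1) reversed (reverse to put NO2(g) on the reactant side): -33.2 kJ/mol
(2) as written (N2H4(l) already on the reactant side): -622.2 kJ/mol
Combining the equations, ΔH°rxn = (-33.2) + (-622.2) = -655.4 kJ/mol

ΔH°rxn = -655.4 kJ/mol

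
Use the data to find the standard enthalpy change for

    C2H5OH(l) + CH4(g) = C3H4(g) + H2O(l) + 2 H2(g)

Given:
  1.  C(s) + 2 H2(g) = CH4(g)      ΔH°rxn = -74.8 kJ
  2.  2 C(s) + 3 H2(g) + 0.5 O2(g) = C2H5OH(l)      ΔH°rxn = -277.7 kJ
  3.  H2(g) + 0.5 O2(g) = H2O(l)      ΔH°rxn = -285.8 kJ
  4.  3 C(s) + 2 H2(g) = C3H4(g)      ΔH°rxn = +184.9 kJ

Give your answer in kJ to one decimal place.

eq. 1 reversed: +74.8 kJ
eq. 2 reversed: +277.7 kJ
eq. 3 as written: -285.8 kJ
eq. 4 as written: +184.9 kJ
ΔH°rxn = (-1)·(-74.8) + (-1)·(-277.7) + (1)·(-285.8) + (1)·(+184.9) = 251.6 kJ

ΔH°rxn = 251.6 kJ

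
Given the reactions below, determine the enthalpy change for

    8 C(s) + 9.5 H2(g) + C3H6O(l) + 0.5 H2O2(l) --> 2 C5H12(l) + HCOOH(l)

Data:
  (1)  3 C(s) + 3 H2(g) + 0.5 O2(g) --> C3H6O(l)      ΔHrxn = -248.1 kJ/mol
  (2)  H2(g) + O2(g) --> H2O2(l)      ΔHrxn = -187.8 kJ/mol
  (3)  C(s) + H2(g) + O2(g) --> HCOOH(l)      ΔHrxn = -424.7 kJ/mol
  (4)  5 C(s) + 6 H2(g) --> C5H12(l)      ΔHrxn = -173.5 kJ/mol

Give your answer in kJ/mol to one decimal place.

(1) reversed (reverse to put C3H6O(l) on the reactant side): +248.1 kJ/mol
(2) reversed and × 1/2 (H2O2(l) must end up as a reactant; scale by 1/2 for the 1/2 H2O2(l)): (-1/2)·(-187.8) = +93.9 kJ/mol
(3) as written (HCOOH(l) already on the product side): -424.7 kJ/mol
(4) × 2 (×2 to match 2 C5H12(l) in the target): (2)·(-173.5) = -347.0 kJ/mol
ΔHrxn = (-1)·(-248.1) + (-1/2)·(-187.8) + (1)·(-424.7) + (2)·(-173.5) = -429.7 kJ/mol

ΔHrxn = -429.7 kJ/mol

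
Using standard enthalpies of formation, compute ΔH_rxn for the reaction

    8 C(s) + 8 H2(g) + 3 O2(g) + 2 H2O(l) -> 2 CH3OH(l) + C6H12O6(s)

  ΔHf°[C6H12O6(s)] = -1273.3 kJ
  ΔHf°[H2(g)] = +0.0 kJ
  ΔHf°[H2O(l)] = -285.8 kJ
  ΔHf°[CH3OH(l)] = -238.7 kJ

Products: 2·(-238.7) + 1·(-1273.3) = -1750.7
Reactants: 8·(+0.0) + 8·(+0.0) + 3·(+0.0) + 2·(-285.8) = -571.6
ΔH_rxn = (-1750.7) − (-571.6) = -1179.1 kJ

ΔH_rxn = -1179.1 kJ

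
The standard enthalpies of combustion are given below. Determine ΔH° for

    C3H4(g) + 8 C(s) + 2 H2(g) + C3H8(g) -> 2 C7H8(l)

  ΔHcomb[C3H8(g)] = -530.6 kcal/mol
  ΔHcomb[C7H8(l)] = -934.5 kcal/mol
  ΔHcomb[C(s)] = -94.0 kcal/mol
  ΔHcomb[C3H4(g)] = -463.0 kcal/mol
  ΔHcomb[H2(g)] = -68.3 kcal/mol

ΔH° = -13.2 kcal/mol

Using ΔH = Σ nΔHc°(reactants) − Σ nΔHc°(products):
= [1·(-463.0) + 8·(-94.0) + 2·(-68.3) + 1·(-530.6)] − [2·(-934.5)]
= -13.2 kcal/mol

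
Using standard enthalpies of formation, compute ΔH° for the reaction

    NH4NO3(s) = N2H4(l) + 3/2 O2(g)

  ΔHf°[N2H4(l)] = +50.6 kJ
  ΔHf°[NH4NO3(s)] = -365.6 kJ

ΔH° = 416.2 kJ

ΔH°rxn = Σ nΔHf°(products) − Σ nΔHf°(reactants).
Products: 1·(+50.6) + 3/2·(+0.0) = +50.6
Reactants: 1·(-365.6) = -365.6
ΔH° = (+50.6) − (-365.6) = 416.2 kJ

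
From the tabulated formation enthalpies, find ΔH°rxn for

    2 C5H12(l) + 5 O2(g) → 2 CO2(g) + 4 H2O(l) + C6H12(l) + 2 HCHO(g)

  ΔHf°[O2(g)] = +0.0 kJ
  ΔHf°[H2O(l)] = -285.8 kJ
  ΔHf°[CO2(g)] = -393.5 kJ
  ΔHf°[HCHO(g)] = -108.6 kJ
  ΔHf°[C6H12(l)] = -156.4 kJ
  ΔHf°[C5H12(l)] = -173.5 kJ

ΔH°rxn = -1956.8 kJ

Products: 2·(-393.5) + 4·(-285.8) + 1·(-156.4) + 2·(-108.6) = -2303.8
Reactants: 2·(-173.5) + 5·(+0.0) = -347.0
ΔH°rxn = (-2303.8) − (-347.0) = -1956.8 kJ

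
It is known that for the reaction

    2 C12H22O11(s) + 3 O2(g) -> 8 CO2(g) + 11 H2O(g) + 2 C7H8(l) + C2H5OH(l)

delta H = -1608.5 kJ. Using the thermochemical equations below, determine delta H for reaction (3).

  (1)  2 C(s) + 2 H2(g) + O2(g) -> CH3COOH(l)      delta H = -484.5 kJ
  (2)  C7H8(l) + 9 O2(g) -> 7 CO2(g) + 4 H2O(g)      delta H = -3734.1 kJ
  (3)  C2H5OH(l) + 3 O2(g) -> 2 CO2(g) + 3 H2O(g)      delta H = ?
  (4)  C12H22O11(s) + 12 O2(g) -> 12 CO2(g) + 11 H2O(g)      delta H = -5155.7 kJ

(1): not needed (C(s) appears nowhere else).
(2) reversed and × 2 (reverse to put C7H8(l) on the product side; scale by 2 for the 2 C7H8(l)): (-2)·(-3734.1) = +7468.2 kJ
(3) reversed (reverse to put C2H5OH(l) on the product side): contributes −x
(4) × 2 (scale by 2 for the 2 C12H22O11(s)): (2)·(-5155.7) = -10311.4 kJ
-1608.5 = (+7468.2) + (-10311.4) − x
x = (-1608.5 − (-2843.2)) / (-1) = -1234.7 kJ

delta H = -1234.7 kJ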